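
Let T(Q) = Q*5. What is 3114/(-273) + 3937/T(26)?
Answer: 17179/910 ≈ 18.878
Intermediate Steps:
T(Q) = 5*Q
3114/(-273) + 3937/T(26) = 3114/(-273) + 3937/((5*26)) = 3114*(-1/273) + 3937/130 = -1038/91 + 3937*(1/130) = -1038/91 + 3937/130 = 17179/910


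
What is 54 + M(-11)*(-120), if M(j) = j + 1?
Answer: 1254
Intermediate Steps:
M(j) = 1 + j
54 + M(-11)*(-120) = 54 + (1 - 11)*(-120) = 54 - 10*(-120) = 54 + 1200 = 1254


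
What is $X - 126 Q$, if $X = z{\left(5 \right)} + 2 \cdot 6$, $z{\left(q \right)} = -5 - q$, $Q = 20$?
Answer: $-2518$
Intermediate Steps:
$X = 2$ ($X = \left(-5 - 5\right) + 2 \cdot 6 = \left(-5 - 5\right) + 12 = -10 + 12 = 2$)
$X - 126 Q = 2 - 2520 = -2518$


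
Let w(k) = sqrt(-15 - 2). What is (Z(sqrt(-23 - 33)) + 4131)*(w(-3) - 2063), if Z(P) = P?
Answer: -(2063 - I*sqrt(17))*(4131 + 2*I*sqrt(14)) ≈ -8.5223e+6 + 1594.5*I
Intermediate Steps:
w(k) = I*sqrt(17) (w(k) = sqrt(-17) = I*sqrt(17))
(Z(sqrt(-23 - 33)) + 4131)*(w(-3) - 2063) = (sqrt(-23 - 33) + 4131)*(I*sqrt(17) - 2063) = (sqrt(-56) + 4131)*(-2063 + I*sqrt(17)) = (2*I*sqrt(14) + 4131)*(-2063 + I*sqrt(17)) = (4131 + 2*I*sqrt(14))*(-2063 + I*sqrt(17)) = (-2063 + I*sqrt(17))*(4131 + 2*I*sqrt(14))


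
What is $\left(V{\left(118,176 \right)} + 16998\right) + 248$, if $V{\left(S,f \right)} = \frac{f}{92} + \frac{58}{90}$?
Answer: $\frac{17852257}{1035} \approx 17249.0$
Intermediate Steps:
$V{\left(S,f \right)} = \frac{29}{45} + \frac{f}{92}$ ($V{\left(S,f \right)} = f \frac{1}{92} + 58 \cdot \frac{1}{90} = \frac{f}{92} + \frac{29}{45} = \frac{29}{45} + \frac{f}{92}$)
$\left(V{\left(118,176 \right)} + 16998\right) + 248 = \left(\left(\frac{29}{45} + \frac{1}{92} \cdot 176\right) + 16998\right) + 248 = \left(\left(\frac{29}{45} + \frac{44}{23}\right) + 16998\right) + 248 = \left(\frac{2647}{1035} + 16998\right) + 248 = \frac{17595577}{1035} + 248 = \frac{17852257}{1035}$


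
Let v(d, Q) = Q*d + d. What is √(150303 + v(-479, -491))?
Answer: √385013 ≈ 620.49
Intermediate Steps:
v(d, Q) = d + Q*d
√(150303 + v(-479, -491)) = √(150303 - 479*(1 - 491)) = √(150303 - 479*(-490)) = √(150303 + 234710) = √385013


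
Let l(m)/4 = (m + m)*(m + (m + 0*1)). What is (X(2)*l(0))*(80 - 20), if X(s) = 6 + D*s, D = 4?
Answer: 0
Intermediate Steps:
X(s) = 6 + 4*s
l(m) = 16*m**2 (l(m) = 4*((m + m)*(m + (m + 0*1))) = 4*((2*m)*(m + (m + 0))) = 4*((2*m)*(m + m)) = 4*((2*m)*(2*m)) = 4*(4*m**2) = 16*m**2)
(X(2)*l(0))*(80 - 20) = ((6 + 4*2)*(16*0**2))*(80 - 20) = ((6 + 8)*(16*0))*60 = (14*0)*60 = 0*60 = 0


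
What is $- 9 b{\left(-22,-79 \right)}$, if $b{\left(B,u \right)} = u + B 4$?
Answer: $1503$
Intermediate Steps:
$b{\left(B,u \right)} = u + 4 B$
$- 9 b{\left(-22,-79 \right)} = - 9 \left(-79 + 4 \left(-22\right)\right) = - 9 \left(-79 - 88\right) = \left(-9\right) \left(-167\right) = 1503$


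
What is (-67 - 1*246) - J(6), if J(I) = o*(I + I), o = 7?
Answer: -397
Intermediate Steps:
J(I) = 14*I (J(I) = 7*(I + I) = 7*(2*I) = 14*I)
(-67 - 1*246) - J(6) = (-67 - 1*246) - 14*6 = (-67 - 246) - 1*84 = -313 - 84 = -397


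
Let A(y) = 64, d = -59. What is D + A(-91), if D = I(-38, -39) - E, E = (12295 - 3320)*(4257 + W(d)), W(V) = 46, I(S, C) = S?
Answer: -38619399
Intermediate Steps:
E = 38619425 (E = (12295 - 3320)*(4257 + 46) = 8975*4303 = 38619425)
D = -38619463 (D = -38 - 1*38619425 = -38 - 38619425 = -38619463)
D + A(-91) = -38619463 + 64 = -38619399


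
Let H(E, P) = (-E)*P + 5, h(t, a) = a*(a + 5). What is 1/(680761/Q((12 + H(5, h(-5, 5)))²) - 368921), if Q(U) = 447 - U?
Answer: -53842/19864125243 ≈ -2.7105e-6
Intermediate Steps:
h(t, a) = a*(5 + a)
H(E, P) = 5 - E*P (H(E, P) = -E*P + 5 = 5 - E*P)
1/(680761/Q((12 + H(5, h(-5, 5)))²) - 368921) = 1/(680761/(447 - (12 + (5 - 1*5*5*(5 + 5)))²) - 368921) = 1/(680761/(447 - (12 + (5 - 1*5*5*10))²) - 368921) = 1/(680761/(447 - (12 + (5 - 1*5*50))²) - 368921) = 1/(680761/(447 - (12 + (5 - 250))²) - 368921) = 1/(680761/(447 - (12 - 245)²) - 368921) = 1/(680761/(447 - 1*(-233)²) - 368921) = 1/(680761/(447 - 1*54289) - 368921) = 1/(680761/(447 - 54289) - 368921) = 1/(680761/(-53842) - 368921) = 1/(680761*(-1/53842) - 368921) = 1/(-680761/53842 - 368921) = 1/(-19864125243/53842) = -53842/19864125243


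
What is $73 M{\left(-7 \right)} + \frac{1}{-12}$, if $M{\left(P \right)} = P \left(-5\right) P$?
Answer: $- \frac{214621}{12} \approx -17885.0$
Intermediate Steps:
$M{\left(P \right)} = - 5 P^{2}$ ($M{\left(P \right)} = - 5 P P = - 5 P^{2}$)
$73 M{\left(-7 \right)} + \frac{1}{-12} = 73 \left(- 5 \left(-7\right)^{2}\right) + \frac{1}{-12} = 73 \left(\left(-5\right) 49\right) - \frac{1}{12} = 73 \left(-245\right) - \frac{1}{12} = -17885 - \frac{1}{12} = - \frac{214621}{12}$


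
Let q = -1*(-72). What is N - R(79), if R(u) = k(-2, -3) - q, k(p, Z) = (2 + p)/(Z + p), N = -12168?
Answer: -12096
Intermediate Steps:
k(p, Z) = (2 + p)/(Z + p)
q = 72
R(u) = -72 (R(u) = (2 - 2)/(-3 - 2) - 1*72 = 0/(-5) - 72 = -1/5*0 - 72 = 0 - 72 = -72)
N - R(79) = -12168 - 1*(-72) = -12168 + 72 = -12096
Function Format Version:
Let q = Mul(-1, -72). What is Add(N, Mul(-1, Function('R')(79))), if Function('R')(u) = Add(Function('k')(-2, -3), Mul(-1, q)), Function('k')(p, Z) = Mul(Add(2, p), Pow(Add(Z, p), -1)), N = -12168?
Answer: -12096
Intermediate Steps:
Function('k')(p, Z) = Mul(Pow(Add(Z, p), -1), Add(2, p))
q = 72
Function('R')(u) = -72 (Function('R')(u) = Add(Mul(Pow(Add(-3, -2), -1), Add(2, -2)), Mul(-1, 72)) = Add(Mul(Pow(-5, -1), 0), -72) = Add(Mul(Rational(-1, 5), 0), -72) = Add(0, -72) = -72)
Add(N, Mul(-1, Function('R')(79))) = Add(-12168, Mul(-1, -72)) = Add(-12168, 72) = -12096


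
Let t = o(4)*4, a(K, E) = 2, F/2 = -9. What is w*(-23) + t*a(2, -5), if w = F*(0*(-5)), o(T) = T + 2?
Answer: 48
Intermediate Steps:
F = -18 (F = 2*(-9) = -18)
o(T) = 2 + T
t = 24 (t = (2 + 4)*4 = 6*4 = 24)
w = 0 (w = -0*(-5) = -18*0 = 0)
w*(-23) + t*a(2, -5) = 0*(-23) + 24*2 = 0 + 48 = 48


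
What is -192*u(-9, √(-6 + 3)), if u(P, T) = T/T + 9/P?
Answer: 0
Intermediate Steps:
u(P, T) = 1 + 9/P
-192*u(-9, √(-6 + 3)) = -192*(9 - 9)/(-9) = -(-64)*0/3 = -192*0 = 0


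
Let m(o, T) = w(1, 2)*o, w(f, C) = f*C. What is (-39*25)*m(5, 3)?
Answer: -9750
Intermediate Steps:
w(f, C) = C*f
m(o, T) = 2*o (m(o, T) = (2*1)*o = 2*o)
(-39*25)*m(5, 3) = (-39*25)*(2*5) = -975*10 = -9750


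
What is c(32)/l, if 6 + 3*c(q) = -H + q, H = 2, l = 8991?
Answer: 8/8991 ≈ 0.00088978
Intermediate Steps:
c(q) = -8/3 + q/3 (c(q) = -2 + (-1*2 + q)/3 = -2 + (-2 + q)/3 = -2 + (-2/3 + q/3) = -8/3 + q/3)
c(32)/l = (-8/3 + (1/3)*32)/8991 = (-8/3 + 32/3)*(1/8991) = 8*(1/8991) = 8/8991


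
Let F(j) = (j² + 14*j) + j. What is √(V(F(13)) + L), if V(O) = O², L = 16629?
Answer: 5*√5965 ≈ 386.17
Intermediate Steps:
F(j) = j² + 15*j
√(V(F(13)) + L) = √((13*(15 + 13))² + 16629) = √((13*28)² + 16629) = √(364² + 16629) = √(132496 + 16629) = √149125 = 5*√5965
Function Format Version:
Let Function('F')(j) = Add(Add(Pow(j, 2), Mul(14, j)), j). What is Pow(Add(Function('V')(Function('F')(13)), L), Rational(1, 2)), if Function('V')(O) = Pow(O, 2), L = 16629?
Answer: Mul(5, Pow(5965, Rational(1, 2))) ≈ 386.17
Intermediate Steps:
Function('F')(j) = Add(Pow(j, 2), Mul(15, j))
Pow(Add(Function('V')(Function('F')(13)), L), Rational(1, 2)) = Pow(Add(Pow(Mul(13, Add(15, 13)), 2), 16629), Rational(1, 2)) = Pow(Add(Pow(Mul(13, 28), 2), 16629), Rational(1, 2)) = Pow(Add(Pow(364, 2), 16629), Rational(1, 2)) = Pow(Add(132496, 16629), Rational(1, 2)) = Pow(149125, Rational(1, 2)) = Mul(5, Pow(5965, Rational(1, 2)))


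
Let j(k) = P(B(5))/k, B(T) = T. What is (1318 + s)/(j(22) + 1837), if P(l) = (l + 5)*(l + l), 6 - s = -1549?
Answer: 31603/20257 ≈ 1.5601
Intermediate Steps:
s = 1555 (s = 6 - 1*(-1549) = 6 + 1549 = 1555)
P(l) = 2*l*(5 + l) (P(l) = (5 + l)*(2*l) = 2*l*(5 + l))
j(k) = 100/k (j(k) = (2*5*(5 + 5))/k = (2*5*10)/k = 100/k)
(1318 + s)/(j(22) + 1837) = (1318 + 1555)/(100/22 + 1837) = 2873/(100*(1/22) + 1837) = 2873/(50/11 + 1837) = 2873/(20257/11) = 2873*(11/20257) = 31603/20257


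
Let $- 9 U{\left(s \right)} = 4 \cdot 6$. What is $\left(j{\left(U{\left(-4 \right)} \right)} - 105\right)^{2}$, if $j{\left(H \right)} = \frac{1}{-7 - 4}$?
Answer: $\frac{1336336}{121} \approx 11044.0$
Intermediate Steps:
$U{\left(s \right)} = - \frac{8}{3}$ ($U{\left(s \right)} = - \frac{4 \cdot 6}{9} = \left(- \frac{1}{9}\right) 24 = - \frac{8}{3}$)
$j{\left(H \right)} = - \frac{1}{11}$ ($j{\left(H \right)} = \frac{1}{-11} = - \frac{1}{11}$)
$\left(j{\left(U{\left(-4 \right)} \right)} - 105\right)^{2} = \left(- \frac{1}{11} - 105\right)^{2} = \left(- \frac{1156}{11}\right)^{2} = \frac{1336336}{121}$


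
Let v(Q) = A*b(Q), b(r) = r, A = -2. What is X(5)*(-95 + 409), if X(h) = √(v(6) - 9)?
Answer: 314*I*√21 ≈ 1438.9*I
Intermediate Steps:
v(Q) = -2*Q
X(h) = I*√21 (X(h) = √(-2*6 - 9) = √(-12 - 9) = √(-21) = I*√21)
X(5)*(-95 + 409) = (I*√21)*(-95 + 409) = (I*√21)*314 = 314*I*√21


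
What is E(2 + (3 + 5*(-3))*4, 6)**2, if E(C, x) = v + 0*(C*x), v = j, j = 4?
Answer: 16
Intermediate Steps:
v = 4
E(C, x) = 4 (E(C, x) = 4 + 0*(C*x) = 4 + 0 = 4)
E(2 + (3 + 5*(-3))*4, 6)**2 = 4**2 = 16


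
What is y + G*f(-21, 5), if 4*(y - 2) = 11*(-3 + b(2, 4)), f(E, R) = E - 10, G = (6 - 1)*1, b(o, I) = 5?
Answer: -295/2 ≈ -147.50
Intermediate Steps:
G = 5 (G = 5*1 = 5)
f(E, R) = -10 + E
y = 15/2 (y = 2 + (11*(-3 + 5))/4 = 2 + (11*2)/4 = 2 + (1/4)*22 = 2 + 11/2 = 15/2 ≈ 7.5000)
y + G*f(-21, 5) = 15/2 + 5*(-10 - 21) = 15/2 + 5*(-31) = 15/2 - 155 = -295/2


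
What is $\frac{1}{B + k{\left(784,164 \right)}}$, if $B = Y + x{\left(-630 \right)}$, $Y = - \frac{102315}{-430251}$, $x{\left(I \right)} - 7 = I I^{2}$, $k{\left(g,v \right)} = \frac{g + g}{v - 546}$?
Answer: $- \frac{27392647}{6849449118585344} \approx -3.9992 \cdot 10^{-9}$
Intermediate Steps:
$k{\left(g,v \right)} = \frac{2 g}{-546 + v}$
$x{\left(I \right)} = 7 + I^{3}$ ($x{\left(I \right)} = 7 + I I^{2} = 7 + I^{3}$)
$Y = \frac{34105}{143417}$ ($Y = \left(-102315\right) \left(- \frac{1}{430251}\right) = \frac{34105}{143417} \approx 0.2378$)
$B = - \frac{35860989560976}{143417}$ ($B = \frac{34105}{143417} + \left(7 + \left(-630\right)^{3}\right) = \frac{34105}{143417} + \left(7 - 250047000\right) = \frac{34105}{143417} - 250046993 = - \frac{35860989560976}{143417} \approx -2.5005 \cdot 10^{8}$)
$\frac{1}{B + k{\left(784,164 \right)}} = \frac{1}{- \frac{35860989560976}{143417} + 2 \cdot 784 \frac{1}{-546 + 164}} = \frac{1}{- \frac{35860989560976}{143417} + 2 \cdot 784 \frac{1}{-382}} = \frac{1}{- \frac{35860989560976}{143417} + 2 \cdot 784 \left(- \frac{1}{382}\right)} = \frac{1}{- \frac{35860989560976}{143417} - \frac{784}{191}} = \frac{1}{- \frac{6849449118585344}{27392647}} = - \frac{27392647}{6849449118585344}$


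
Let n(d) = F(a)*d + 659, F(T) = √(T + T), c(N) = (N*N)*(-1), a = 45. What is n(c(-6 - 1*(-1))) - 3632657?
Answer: -3631998 - 75*√10 ≈ -3.6322e+6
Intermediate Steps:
c(N) = -N² (c(N) = N²*(-1) = -N²)
F(T) = √2*√T (F(T) = √(2*T) = √2*√T)
n(d) = 659 + 3*d*√10 (n(d) = (√2*√45)*d + 659 = (√2*(3*√5))*d + 659 = (3*√10)*d + 659 = 3*d*√10 + 659 = 659 + 3*d*√10)
n(c(-6 - 1*(-1))) - 3632657 = (659 + 3*(-(-6 - 1*(-1))²)*√10) - 3632657 = (659 + 3*(-(-6 + 1)²)*√10) - 3632657 = (659 + 3*(-1*(-5)²)*√10) - 3632657 = (659 + 3*(-1*25)*√10) - 3632657 = (659 + 3*(-25)*√10) - 3632657 = (659 - 75*√10) - 3632657 = -3631998 - 75*√10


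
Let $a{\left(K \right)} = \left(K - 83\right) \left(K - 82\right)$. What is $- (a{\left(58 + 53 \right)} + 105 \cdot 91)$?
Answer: $-10367$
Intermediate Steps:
$a{\left(K \right)} = \left(-83 + K\right) \left(-82 + K\right)$
$- (a{\left(58 + 53 \right)} + 105 \cdot 91) = - (\left(6806 + \left(58 + 53\right)^{2} - 165 \left(58 + 53\right)\right) + 105 \cdot 91) = - (\left(6806 + 111^{2} - 18315\right) + 9555) = - (\left(6806 + 12321 - 18315\right) + 9555) = - (812 + 9555) = \left(-1\right) 10367 = -10367$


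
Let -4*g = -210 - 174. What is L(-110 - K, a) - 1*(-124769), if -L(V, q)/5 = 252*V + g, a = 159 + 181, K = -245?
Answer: -45811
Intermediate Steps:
g = 96 (g = -(-210 - 174)/4 = -¼*(-384) = 96)
a = 340
L(V, q) = -480 - 1260*V (L(V, q) = -5*(252*V + 96) = -5*(96 + 252*V) = -480 - 1260*V)
L(-110 - K, a) - 1*(-124769) = (-480 - 1260*(-110 - 1*(-245))) - 1*(-124769) = (-480 - 1260*(-110 + 245)) + 124769 = (-480 - 1260*135) + 124769 = (-480 - 170100) + 124769 = -170580 + 124769 = -45811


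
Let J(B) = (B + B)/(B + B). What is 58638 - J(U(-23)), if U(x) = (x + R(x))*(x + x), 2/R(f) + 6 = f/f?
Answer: 58637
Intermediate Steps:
R(f) = -⅖ (R(f) = 2/(-6 + f/f) = 2/(-6 + 1) = 2/(-5) = 2*(-⅕) = -⅖)
U(x) = 2*x*(-⅖ + x) (U(x) = (x - ⅖)*(x + x) = (-⅖ + x)*(2*x) = 2*x*(-⅖ + x))
J(B) = 1 (J(B) = (2*B)/((2*B)) = (2*B)*(1/(2*B)) = 1)
58638 - J(U(-23)) = 58638 - 1*1 = 58638 - 1 = 58637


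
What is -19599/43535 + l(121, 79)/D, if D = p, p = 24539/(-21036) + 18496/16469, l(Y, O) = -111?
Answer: 66953823213531/26209698209 ≈ 2554.5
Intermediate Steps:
p = -15050935/346441884 (p = 24539*(-1/21036) + 18496*(1/16469) = -24539/21036 + 18496/16469 = -15050935/346441884 ≈ -0.043444)
D = -15050935/346441884 ≈ -0.043444
-19599/43535 + l(121, 79)/D = -19599/43535 - 111/(-15050935/346441884) = -19599*1/43535 - 111*(-346441884/15050935) = -19599/43535 + 38455049124/15050935 = 66953823213531/26209698209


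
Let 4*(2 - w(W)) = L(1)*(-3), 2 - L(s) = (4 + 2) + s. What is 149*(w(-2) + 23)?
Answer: 12665/4 ≈ 3166.3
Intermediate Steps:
L(s) = -4 - s (L(s) = 2 - ((4 + 2) + s) = 2 - (6 + s) = 2 + (-6 - s) = -4 - s)
w(W) = -7/4 (w(W) = 2 - (-4 - 1*1)*(-3)/4 = 2 - (-4 - 1)*(-3)/4 = 2 - (-5)*(-3)/4 = 2 - ¼*15 = 2 - 15/4 = -7/4)
149*(w(-2) + 23) = 149*(-7/4 + 23) = 149*(85/4) = 12665/4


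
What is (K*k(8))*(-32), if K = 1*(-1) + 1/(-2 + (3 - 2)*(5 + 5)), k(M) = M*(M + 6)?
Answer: 3136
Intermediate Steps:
k(M) = M*(6 + M)
K = -7/8 (K = -1 + 1/(-2 + 1*10) = -1 + 1/(-2 + 10) = -1 + 1/8 = -1 + ⅛ = -7/8 ≈ -0.87500)
(K*k(8))*(-32) = -7*(6 + 8)*(-32) = -7*14*(-32) = -7/8*112*(-32) = -98*(-32) = 3136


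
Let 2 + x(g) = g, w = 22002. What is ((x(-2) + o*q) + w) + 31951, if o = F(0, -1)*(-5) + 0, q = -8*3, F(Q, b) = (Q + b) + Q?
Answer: 53829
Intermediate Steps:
x(g) = -2 + g
F(Q, b) = b + 2*Q
q = -24
o = 5 (o = (-1 + 2*0)*(-5) + 0 = (-1 + 0)*(-5) + 0 = -1*(-5) + 0 = 5 + 0 = 5)
((x(-2) + o*q) + w) + 31951 = (((-2 - 2) + 5*(-24)) + 22002) + 31951 = ((-4 - 120) + 22002) + 31951 = (-124 + 22002) + 31951 = 21878 + 31951 = 53829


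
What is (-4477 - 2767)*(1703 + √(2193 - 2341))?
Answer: -12336532 - 14488*I*√37 ≈ -1.2337e+7 - 88127.0*I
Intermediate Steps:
(-4477 - 2767)*(1703 + √(2193 - 2341)) = -7244*(1703 + √(-148)) = -7244*(1703 + 2*I*√37) = -12336532 - 14488*I*√37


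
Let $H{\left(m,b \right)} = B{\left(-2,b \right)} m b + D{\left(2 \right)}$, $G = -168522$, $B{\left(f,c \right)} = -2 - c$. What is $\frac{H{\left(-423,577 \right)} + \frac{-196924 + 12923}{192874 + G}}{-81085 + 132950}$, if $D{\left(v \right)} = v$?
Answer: $\frac{3441354103071}{1263016480} \approx 2724.7$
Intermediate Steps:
$H{\left(m,b \right)} = 2 + b m \left(-2 - b\right)$ ($H{\left(m,b \right)} = \left(-2 - b\right) m b + 2 = m \left(-2 - b\right) b + 2 = b m \left(-2 - b\right) + 2 = 2 + b m \left(-2 - b\right)$)
$\frac{H{\left(-423,577 \right)} + \frac{-196924 + 12923}{192874 + G}}{-81085 + 132950} = \frac{\left(2 - 577 \left(-423\right) \left(2 + 577\right)\right) + \frac{-196924 + 12923}{192874 - 168522}}{-81085 + 132950} = \frac{\left(2 - 577 \left(-423\right) 579\right) - \frac{184001}{24352}}{51865} = \left(\left(2 + 141317109\right) - \frac{184001}{24352}\right) \frac{1}{51865} = \left(141317111 - \frac{184001}{24352}\right) \frac{1}{51865} = \frac{3441354103071}{24352} \cdot \frac{1}{51865} = \frac{3441354103071}{1263016480}$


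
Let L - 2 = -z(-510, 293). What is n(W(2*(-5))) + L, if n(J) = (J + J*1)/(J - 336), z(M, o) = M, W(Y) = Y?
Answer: 88586/173 ≈ 512.06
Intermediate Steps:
n(J) = 2*J/(-336 + J) (n(J) = (J + J)/(-336 + J) = (2*J)/(-336 + J) = 2*J/(-336 + J))
L = 512 (L = 2 - 1*(-510) = 2 + 510 = 512)
n(W(2*(-5))) + L = 2*(2*(-5))/(-336 + 2*(-5)) + 512 = 2*(-10)/(-336 - 10) + 512 = 2*(-10)/(-346) + 512 = 2*(-10)*(-1/346) + 512 = 10/173 + 512 = 88586/173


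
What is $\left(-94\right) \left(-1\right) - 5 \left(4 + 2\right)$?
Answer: $64$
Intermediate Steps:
$\left(-94\right) \left(-1\right) - 5 \left(4 + 2\right) = 94 - 30 = 64$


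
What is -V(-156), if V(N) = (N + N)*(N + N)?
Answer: -97344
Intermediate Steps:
V(N) = 4*N**2 (V(N) = (2*N)*(2*N) = 4*N**2)
-V(-156) = -4*(-156)**2 = -4*24336 = -1*97344 = -97344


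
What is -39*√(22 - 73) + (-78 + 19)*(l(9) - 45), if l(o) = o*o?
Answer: -2124 - 39*I*√51 ≈ -2124.0 - 278.52*I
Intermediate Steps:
l(o) = o²
-39*√(22 - 73) + (-78 + 19)*(l(9) - 45) = -39*√(22 - 73) + (-78 + 19)*(9² - 45) = -39*I*√51 - 59*(81 - 45) = -39*I*√51 - 59*36 = -39*I*√51 - 2124 = -2124 - 39*I*√51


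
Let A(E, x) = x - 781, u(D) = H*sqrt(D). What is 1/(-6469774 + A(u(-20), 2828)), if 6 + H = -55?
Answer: -1/6467727 ≈ -1.5461e-7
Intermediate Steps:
H = -61 (H = -6 - 55 = -61)
u(D) = -61*sqrt(D)
A(E, x) = -781 + x
1/(-6469774 + A(u(-20), 2828)) = 1/(-6469774 + (-781 + 2828)) = 1/(-6469774 + 2047) = 1/(-6467727) = -1/6467727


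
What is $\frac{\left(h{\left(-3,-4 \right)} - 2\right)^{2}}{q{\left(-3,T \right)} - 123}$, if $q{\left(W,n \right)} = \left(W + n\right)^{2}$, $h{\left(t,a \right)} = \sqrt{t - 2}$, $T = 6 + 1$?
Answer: $\frac{1}{107} + \frac{4 i \sqrt{5}}{107} \approx 0.0093458 + 0.083591 i$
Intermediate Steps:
$T = 7$
$h{\left(t,a \right)} = \sqrt{-2 + t}$
$\frac{\left(h{\left(-3,-4 \right)} - 2\right)^{2}}{q{\left(-3,T \right)} - 123} = \frac{\left(\sqrt{-2 - 3} - 2\right)^{2}}{\left(-3 + 7\right)^{2} - 123} = \frac{\left(\sqrt{-5} - 2\right)^{2}}{4^{2} - 123} = \frac{\left(i \sqrt{5} - 2\right)^{2}}{16 - 123} = \frac{\left(-2 + i \sqrt{5}\right)^{2}}{-107} = - \frac{\left(-2 + i \sqrt{5}\right)^{2}}{107}$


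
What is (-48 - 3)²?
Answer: 2601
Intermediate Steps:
(-48 - 3)² = (-51)² = 2601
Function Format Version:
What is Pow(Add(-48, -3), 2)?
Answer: 2601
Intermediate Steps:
Pow(Add(-48, -3), 2) = Pow(-51, 2) = 2601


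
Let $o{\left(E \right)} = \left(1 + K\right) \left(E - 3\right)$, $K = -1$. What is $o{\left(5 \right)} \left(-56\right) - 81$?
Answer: $-81$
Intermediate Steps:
$o{\left(E \right)} = 0$ ($o{\left(E \right)} = \left(1 - 1\right) \left(E - 3\right) = 0 \left(-3 + E\right) = 0$)
$o{\left(5 \right)} \left(-56\right) - 81 = 0 \left(-56\right) - 81 = 0 - 81 = -81$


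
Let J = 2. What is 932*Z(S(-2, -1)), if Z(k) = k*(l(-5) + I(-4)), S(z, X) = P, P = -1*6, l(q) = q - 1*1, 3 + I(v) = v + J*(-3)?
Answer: 106248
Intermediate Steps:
I(v) = -9 + v (I(v) = -3 + (v + 2*(-3)) = -3 + (v - 6) = -3 + (-6 + v) = -9 + v)
l(q) = -1 + q (l(q) = q - 1 = -1 + q)
P = -6
S(z, X) = -6
Z(k) = -19*k (Z(k) = k*((-1 - 5) + (-9 - 4)) = k*(-6 - 13) = k*(-19) = -19*k)
932*Z(S(-2, -1)) = 932*(-19*(-6)) = 932*114 = 106248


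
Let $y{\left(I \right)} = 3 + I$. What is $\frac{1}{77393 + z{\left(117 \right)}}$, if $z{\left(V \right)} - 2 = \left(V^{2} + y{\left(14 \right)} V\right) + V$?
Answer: $\frac{1}{93190} \approx 1.0731 \cdot 10^{-5}$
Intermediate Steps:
$z{\left(V \right)} = 2 + V^{2} + 18 V$ ($z{\left(V \right)} = 2 + \left(\left(V^{2} + \left(3 + 14\right) V\right) + V\right) = 2 + \left(\left(V^{2} + 17 V\right) + V\right) = 2 + \left(V^{2} + 18 V\right) = 2 + V^{2} + 18 V$)
$\frac{1}{77393 + z{\left(117 \right)}} = \frac{1}{77393 + \left(2 + 117^{2} + 18 \cdot 117\right)} = \frac{1}{77393 + \left(2 + 13689 + 2106\right)} = \frac{1}{77393 + 15797} = \frac{1}{93190}$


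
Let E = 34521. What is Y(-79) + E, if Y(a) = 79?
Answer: 34600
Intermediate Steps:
Y(-79) + E = 79 + 34521 = 34600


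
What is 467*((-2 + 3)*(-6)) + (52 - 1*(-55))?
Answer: -2695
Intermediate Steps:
467*((-2 + 3)*(-6)) + (52 - 1*(-55)) = 467*(1*(-6)) + (52 + 55) = 467*(-6) + 107 = -2802 + 107 = -2695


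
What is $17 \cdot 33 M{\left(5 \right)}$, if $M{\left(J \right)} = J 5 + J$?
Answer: $16830$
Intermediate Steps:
$M{\left(J \right)} = 6 J$ ($M{\left(J \right)} = 5 J + J = 6 J$)
$17 \cdot 33 M{\left(5 \right)} = 17 \cdot 33 \cdot 6 \cdot 5 = 561 \cdot 30 = 16830$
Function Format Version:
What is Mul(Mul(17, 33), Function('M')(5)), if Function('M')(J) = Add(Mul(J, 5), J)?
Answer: 16830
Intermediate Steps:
Function('M')(J) = Mul(6, J) (Function('M')(J) = Add(Mul(5, J), J) = Mul(6, J))
Mul(Mul(17, 33), Function('M')(5)) = Mul(Mul(17, 33), Mul(6, 5)) = Mul(561, 30) = 16830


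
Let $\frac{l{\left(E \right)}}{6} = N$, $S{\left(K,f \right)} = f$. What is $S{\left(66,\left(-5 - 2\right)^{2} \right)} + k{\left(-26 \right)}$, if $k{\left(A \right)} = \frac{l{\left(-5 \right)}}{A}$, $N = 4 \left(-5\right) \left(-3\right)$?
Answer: $\frac{457}{13} \approx 35.154$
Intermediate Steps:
$N = 60$ ($N = \left(-20\right) \left(-3\right) = 60$)
$l{\left(E \right)} = 360$ ($l{\left(E \right)} = 6 \cdot 60 = 360$)
$k{\left(A \right)} = \frac{360}{A}$
$S{\left(66,\left(-5 - 2\right)^{2} \right)} + k{\left(-26 \right)} = \left(-5 - 2\right)^{2} + \frac{360}{-26} = \left(-7\right)^{2} + 360 \left(- \frac{1}{26}\right) = 49 - \frac{180}{13} = \frac{457}{13}$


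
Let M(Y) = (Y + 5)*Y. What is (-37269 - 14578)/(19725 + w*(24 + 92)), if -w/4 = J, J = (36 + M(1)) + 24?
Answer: 51847/10899 ≈ 4.7570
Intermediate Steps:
M(Y) = Y*(5 + Y) (M(Y) = (5 + Y)*Y = Y*(5 + Y))
J = 66 (J = (36 + 1*(5 + 1)) + 24 = (36 + 1*6) + 24 = (36 + 6) + 24 = 42 + 24 = 66)
w = -264 (w = -4*66 = -264)
(-37269 - 14578)/(19725 + w*(24 + 92)) = (-37269 - 14578)/(19725 - 264*(24 + 92)) = -51847/(19725 - 264*116) = -51847/(19725 - 30624) = -51847/(-10899) = -51847*(-1/10899) = 51847/10899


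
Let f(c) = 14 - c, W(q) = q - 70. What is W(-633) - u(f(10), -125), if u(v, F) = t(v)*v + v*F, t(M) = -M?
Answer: -187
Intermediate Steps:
W(q) = -70 + q
u(v, F) = -v**2 + F*v (u(v, F) = (-v)*v + v*F = -v**2 + F*v)
W(-633) - u(f(10), -125) = (-70 - 633) - (14 - 1*10)*(-125 - (14 - 1*10)) = -703 - (14 - 10)*(-125 - (14 - 10)) = -703 - 4*(-125 - 1*4) = -703 - 4*(-125 - 4) = -703 - 4*(-129) = -703 - 1*(-516) = -703 + 516 = -187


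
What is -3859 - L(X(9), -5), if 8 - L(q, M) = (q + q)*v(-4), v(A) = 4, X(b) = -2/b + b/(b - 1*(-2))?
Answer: -382361/99 ≈ -3862.2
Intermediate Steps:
X(b) = -2/b + b/(2 + b) (X(b) = -2/b + b/(b + 2) = -2/b + b/(2 + b))
L(q, M) = 8 - 8*q (L(q, M) = 8 - (q + q)*4 = 8 - 2*q*4 = 8 - 8*q)
-3859 - L(X(9), -5) = -3859 - (8 - 8*(-4 + 9**2 - 2*9)/(9*(2 + 9))) = -3859 - (8 - 8*(-4 + 81 - 18)/(9*11)) = -3859 - (8 - 8*59/(9*11)) = -3859 - (8 - 8*59/99) = -3859 - (8 - 472/99) = -3859 - 1*320/99 = -3859 - 320/99 = -382361/99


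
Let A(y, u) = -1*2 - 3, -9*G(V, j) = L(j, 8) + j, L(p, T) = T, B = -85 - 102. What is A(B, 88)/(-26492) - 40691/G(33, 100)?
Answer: 67374127/19869 ≈ 3390.9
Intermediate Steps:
B = -187
G(V, j) = -8/9 - j/9 (G(V, j) = -(8 + j)/9 = -8/9 - j/9)
A(y, u) = -5 (A(y, u) = -2 - 3 = -5)
A(B, 88)/(-26492) - 40691/G(33, 100) = -5/(-26492) - 40691/(-8/9 - 1/9*100) = -5*(-1/26492) - 40691/(-8/9 - 100/9) = 5/26492 - 40691/(-12) = 5/26492 - 40691*(-1/12) = 5/26492 + 40691/12 = 67374127/19869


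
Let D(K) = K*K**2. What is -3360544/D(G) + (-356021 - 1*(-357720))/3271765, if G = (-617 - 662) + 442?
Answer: 11991163494007/1918485301396545 ≈ 0.0062503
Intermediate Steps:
G = -837 (G = -1279 + 442 = -837)
D(K) = K**3
-3360544/D(G) + (-356021 - 1*(-357720))/3271765 = -3360544/((-837)**3) + (-356021 - 1*(-357720))/3271765 = -3360544/(-586376253) + (-356021 + 357720)*(1/3271765) = -3360544*(-1/586376253) + 1699*(1/3271765) = 3360544/586376253 + 1699/3271765 = 11991163494007/1918485301396545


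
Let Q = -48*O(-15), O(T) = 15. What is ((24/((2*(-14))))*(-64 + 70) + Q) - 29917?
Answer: -214495/7 ≈ -30642.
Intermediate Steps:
Q = -720 (Q = -48*15 = -720)
((24/((2*(-14))))*(-64 + 70) + Q) - 29917 = ((24/((2*(-14))))*(-64 + 70) - 720) - 29917 = ((24/(-28))*6 - 720) - 29917 = ((24*(-1/28))*6 - 720) - 29917 = (-6/7*6 - 720) - 29917 = (-36/7 - 720) - 29917 = -5076/7 - 29917 = -214495/7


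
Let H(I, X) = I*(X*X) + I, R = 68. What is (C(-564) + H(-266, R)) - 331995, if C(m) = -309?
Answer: -1562554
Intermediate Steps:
H(I, X) = I + I*X² (H(I, X) = I*X² + I = I + I*X²)
(C(-564) + H(-266, R)) - 331995 = (-309 - 266*(1 + 68²)) - 331995 = (-309 - 266*(1 + 4624)) - 331995 = (-309 - 266*4625) - 331995 = (-309 - 1230250) - 331995 = -1230559 - 331995 = -1562554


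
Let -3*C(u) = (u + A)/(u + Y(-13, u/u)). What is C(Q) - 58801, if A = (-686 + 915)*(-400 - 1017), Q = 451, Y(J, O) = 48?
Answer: -29233685/499 ≈ -58585.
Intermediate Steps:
A = -324493 (A = 229*(-1417) = -324493)
C(u) = -(-324493 + u)/(3*(48 + u)) (C(u) = -(u - 324493)/(3*(u + 48)) = -(-324493 + u)/(3*(48 + u)))
C(Q) - 58801 = (324493 - 1*451)/(3*(48 + 451)) - 58801 = (⅓)*(324493 - 451)/499 - 58801 = (⅓)*(1/499)*324042 - 58801 = 108014/499 - 58801 = -29233685/499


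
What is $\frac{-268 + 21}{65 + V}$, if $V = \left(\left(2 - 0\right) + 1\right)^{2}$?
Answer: $- \frac{247}{74} \approx -3.3378$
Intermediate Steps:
$V = 9$ ($V = \left(\left(2 + 0\right) + 1\right)^{2} = \left(2 + 1\right)^{2} = 3^{2} = 9$)
$\frac{-268 + 21}{65 + V} = \frac{-268 + 21}{65 + 9} = - \frac{247}{74}$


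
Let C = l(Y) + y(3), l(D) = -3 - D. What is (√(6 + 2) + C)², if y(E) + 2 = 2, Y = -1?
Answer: 12 - 8*√2 ≈ 0.68629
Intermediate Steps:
y(E) = 0 (y(E) = -2 + 2 = 0)
C = -2 (C = (-3 - 1*(-1)) + 0 = (-3 + 1) + 0 = -2 + 0 = -2)
(√(6 + 2) + C)² = (√(6 + 2) - 2)² = (√8 - 2)² = (2*√2 - 2)² = (-2 + 2*√2)²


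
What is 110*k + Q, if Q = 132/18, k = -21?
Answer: -6908/3 ≈ -2302.7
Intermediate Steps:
Q = 22/3 (Q = 132*(1/18) = 22/3 ≈ 7.3333)
110*k + Q = 110*(-21) + 22/3 = -2310 + 22/3 = -6908/3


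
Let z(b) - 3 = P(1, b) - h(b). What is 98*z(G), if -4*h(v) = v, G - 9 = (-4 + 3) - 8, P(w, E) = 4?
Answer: 686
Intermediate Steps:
G = 0 (G = 9 + ((-4 + 3) - 8) = 9 + (-1 - 8) = 9 - 9 = 0)
h(v) = -v/4
z(b) = 7 + b/4 (z(b) = 3 + (4 - (-1)*b/4) = 3 + (4 + b/4) = 7 + b/4)
98*z(G) = 98*(7 + (¼)*0) = 98*(7 + 0) = 98*7 = 686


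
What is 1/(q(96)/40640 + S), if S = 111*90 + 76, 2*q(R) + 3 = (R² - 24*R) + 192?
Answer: 81280/818171581 ≈ 9.9343e-5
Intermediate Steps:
q(R) = 189/2 + R²/2 - 12*R (q(R) = -3/2 + ((R² - 24*R) + 192)/2 = -3/2 + (192 + R² - 24*R)/2 = -3/2 + (96 + R²/2 - 12*R) = 189/2 + R²/2 - 12*R)
S = 10066 (S = 9990 + 76 = 10066)
1/(q(96)/40640 + S) = 1/((189/2 + (½)*96² - 12*96)/40640 + 10066) = 1/((189/2 + (½)*9216 - 1152)*(1/40640) + 10066) = 1/((189/2 + 4608 - 1152)*(1/40640) + 10066) = 1/((7101/2)*(1/40640) + 10066) = 1/(7101/81280 + 10066) = 1/(818171581/81280) = 81280/818171581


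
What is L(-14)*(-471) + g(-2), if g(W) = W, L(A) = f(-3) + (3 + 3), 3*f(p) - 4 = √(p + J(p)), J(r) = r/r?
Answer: -3456 - 157*I*√2 ≈ -3456.0 - 222.03*I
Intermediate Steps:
J(r) = 1
f(p) = 4/3 + √(1 + p)/3 (f(p) = 4/3 + √(p + 1)/3 = 4/3 + √(1 + p)/3)
L(A) = 22/3 + I*√2/3 (L(A) = (4/3 + √(1 - 3)/3) + (3 + 3) = (4/3 + √(-2)/3) + 6 = (4/3 + (I*√2)/3) + 6 = (4/3 + I*√2/3) + 6 = 22/3 + I*√2/3)
L(-14)*(-471) + g(-2) = (22/3 + I*√2/3)*(-471) - 2 = (-3454 - 157*I*√2) - 2 = -3456 - 157*I*√2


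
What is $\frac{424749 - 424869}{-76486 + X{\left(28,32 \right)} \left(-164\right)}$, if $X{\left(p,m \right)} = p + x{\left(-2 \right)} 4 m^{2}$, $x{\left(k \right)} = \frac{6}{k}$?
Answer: $- \frac{20}{322359} \approx -6.2043 \cdot 10^{-5}$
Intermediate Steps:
$X{\left(p,m \right)} = p - 12 m^{2}$ ($X{\left(p,m \right)} = p + \frac{6}{-2} \cdot 4 m^{2} = p + 6 \left(- \frac{1}{2}\right) 4 m^{2} = p + \left(-3\right) 4 m^{2} = p - 12 m^{2}$)
$\frac{424749 - 424869}{-76486 + X{\left(28,32 \right)} \left(-164\right)} = \frac{424749 - 424869}{-76486 + \left(28 - 12 \cdot 32^{2}\right) \left(-164\right)} = - \frac{120}{-76486 + \left(28 - 12288\right) \left(-164\right)} = - \frac{120}{-76486 - -2010640} = - \frac{120}{-76486 + 2010640} = - \frac{120}{1934154} = \left(-120\right) \frac{1}{1934154} = - \frac{20}{322359}$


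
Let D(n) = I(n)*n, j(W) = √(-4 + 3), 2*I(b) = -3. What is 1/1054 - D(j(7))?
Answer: 1/1054 + 3*I/2 ≈ 0.00094877 + 1.5*I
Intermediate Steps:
I(b) = -3/2 (I(b) = (½)*(-3) = -3/2)
j(W) = I (j(W) = √(-1) = I)
D(n) = -3*n/2
1/1054 - D(j(7)) = 1/1054 - (-3)*I/2 = 1/1054 + 3*I/2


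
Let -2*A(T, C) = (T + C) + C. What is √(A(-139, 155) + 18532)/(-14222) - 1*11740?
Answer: -11740 - √73786/28444 ≈ -11740.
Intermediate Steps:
A(T, C) = -C - T/2 (A(T, C) = -((T + C) + C)/2 = -((C + T) + C)/2 = -(T + 2*C)/2 = -C - T/2)
√(A(-139, 155) + 18532)/(-14222) - 1*11740 = √((-1*155 - ½*(-139)) + 18532)/(-14222) - 1*11740 = √((-155 + 139/2) + 18532)*(-1/14222) - 11740 = √(-171/2 + 18532)*(-1/14222) - 11740 = √(36893/2)*(-1/14222) - 11740 = (√73786/2)*(-1/14222) - 11740 = -√73786/28444 - 11740 = -11740 - √73786/28444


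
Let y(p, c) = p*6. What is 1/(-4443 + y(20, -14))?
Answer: -1/4323 ≈ -0.00023132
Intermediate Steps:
y(p, c) = 6*p
1/(-4443 + y(20, -14)) = 1/(-4443 + 6*20) = 1/(-4443 + 120) = 1/(-4323) = -1/4323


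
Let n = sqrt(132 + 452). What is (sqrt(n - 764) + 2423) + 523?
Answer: 2946 + sqrt(-764 + 2*sqrt(146)) ≈ 2946.0 + 27.2*I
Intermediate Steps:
n = 2*sqrt(146) (n = sqrt(584) = 2*sqrt(146) ≈ 24.166)
(sqrt(n - 764) + 2423) + 523 = (sqrt(2*sqrt(146) - 764) + 2423) + 523 = (sqrt(-764 + 2*sqrt(146)) + 2423) + 523 = (2423 + sqrt(-764 + 2*sqrt(146))) + 523 = 2946 + sqrt(-764 + 2*sqrt(146))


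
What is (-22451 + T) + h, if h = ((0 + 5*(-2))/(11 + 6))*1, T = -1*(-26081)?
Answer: 61700/17 ≈ 3629.4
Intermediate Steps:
T = 26081
h = -10/17 (h = ((0 - 10)/17)*1 = ((1/17)*(-10))*1 = -10/17*1 = -10/17 ≈ -0.58823)
(-22451 + T) + h = (-22451 + 26081) - 10/17 = 3630 - 10/17 = 61700/17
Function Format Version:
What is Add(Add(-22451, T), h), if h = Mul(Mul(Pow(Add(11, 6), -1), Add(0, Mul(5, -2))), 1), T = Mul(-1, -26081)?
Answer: Rational(61700, 17) ≈ 3629.4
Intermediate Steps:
T = 26081
h = Rational(-10, 17) (h = Mul(Mul(Pow(17, -1), Add(0, -10)), 1) = Mul(Mul(Rational(1, 17), -10), 1) = Mul(Rational(-10, 17), 1) = Rational(-10, 17) ≈ -0.58823)
Add(Add(-22451, T), h) = Add(Add(-22451, 26081), Rational(-10, 17)) = Add(3630, Rational(-10, 17)) = Rational(61700, 17)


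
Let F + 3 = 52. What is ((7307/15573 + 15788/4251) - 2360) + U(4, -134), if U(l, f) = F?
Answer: -50904391124/22066941 ≈ -2306.8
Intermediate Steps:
F = 49 (F = -3 + 52 = 49)
U(l, f) = 49
((7307/15573 + 15788/4251) - 2360) + U(4, -134) = ((7307/15573 + 15788/4251) - 2360) + 49 = (92309527/22066941 - 2360) + 49 = -51985671233/22066941 + 49 = -50904391124/22066941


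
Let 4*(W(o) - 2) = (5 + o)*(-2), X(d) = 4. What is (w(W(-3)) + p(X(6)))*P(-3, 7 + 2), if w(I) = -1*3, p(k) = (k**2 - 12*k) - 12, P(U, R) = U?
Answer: 141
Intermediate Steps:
W(o) = -1/2 - o/2 (W(o) = 2 + ((5 + o)*(-2))/4 = 2 + (-10 - 2*o)/4 = 2 + (-5/2 - o/2) = -1/2 - o/2)
p(k) = -12 + k**2 - 12*k
w(I) = -3
(w(W(-3)) + p(X(6)))*P(-3, 7 + 2) = (-3 + (-12 + 4**2 - 12*4))*(-3) = (-3 + (-12 + 16 - 48))*(-3) = (-3 - 44)*(-3) = -47*(-3) = 141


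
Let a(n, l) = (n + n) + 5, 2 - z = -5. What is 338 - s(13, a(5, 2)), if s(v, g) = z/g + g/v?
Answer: 65594/195 ≈ 336.38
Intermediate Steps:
z = 7 (z = 2 - 1*(-5) = 2 + 5 = 7)
a(n, l) = 5 + 2*n (a(n, l) = 2*n + 5 = 5 + 2*n)
s(v, g) = 7/g + g/v
338 - s(13, a(5, 2)) = 338 - (7/(5 + 2*5) + (5 + 2*5)/13) = 338 - (7/(5 + 10) + (5 + 10)*(1/13)) = 338 - (7/15 + 15*(1/13)) = 338 - (7*(1/15) + 15/13) = 338 - (7/15 + 15/13) = 338 - 1*316/195 = 338 - 316/195 = 65594/195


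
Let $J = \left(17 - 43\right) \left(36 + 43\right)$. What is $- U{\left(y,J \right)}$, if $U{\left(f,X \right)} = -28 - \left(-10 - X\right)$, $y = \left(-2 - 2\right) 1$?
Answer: $2072$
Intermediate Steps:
$y = -4$ ($y = \left(-4\right) 1 = -4$)
$J = -2054$ ($J = \left(-26\right) 79 = -2054$)
$U{\left(f,X \right)} = -18 + X$ ($U{\left(f,X \right)} = -28 + \left(10 + X\right) = -18 + X$)
$- U{\left(y,J \right)} = - (-18 - 2054) = \left(-1\right) \left(-2072\right) = 2072$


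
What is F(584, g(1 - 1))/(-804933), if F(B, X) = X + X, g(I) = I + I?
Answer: 0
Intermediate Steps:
g(I) = 2*I
F(B, X) = 2*X
F(584, g(1 - 1))/(-804933) = (2*(2*(1 - 1)))/(-804933) = (2*(2*0))*(-1/804933) = (2*0)*(-1/804933) = 0*(-1/804933) = 0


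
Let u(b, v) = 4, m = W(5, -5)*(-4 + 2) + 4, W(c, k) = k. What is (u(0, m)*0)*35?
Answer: 0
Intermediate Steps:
m = 14 (m = -5*(-4 + 2) + 4 = -5*(-2) + 4 = 10 + 4 = 14)
(u(0, m)*0)*35 = (4*0)*35 = 0*35 = 0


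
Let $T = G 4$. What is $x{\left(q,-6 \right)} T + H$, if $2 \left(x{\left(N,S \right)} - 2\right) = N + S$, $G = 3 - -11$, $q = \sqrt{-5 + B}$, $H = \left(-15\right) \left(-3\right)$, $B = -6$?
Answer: $-11 + 28 i \sqrt{11} \approx -11.0 + 92.865 i$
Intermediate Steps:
$H = 45$
$q = i \sqrt{11}$ ($q = \sqrt{-5 - 6} = \sqrt{-11} = i \sqrt{11} \approx 3.3166 i$)
$G = 14$ ($G = 3 + 11 = 14$)
$x{\left(N,S \right)} = 2 + \frac{N}{2} + \frac{S}{2}$ ($x{\left(N,S \right)} = 2 + \frac{N + S}{2} = 2 + \left(\frac{N}{2} + \frac{S}{2}\right) = 2 + \frac{N}{2} + \frac{S}{2}$)
$T = 56$ ($T = 14 \cdot 4 = 56$)
$x{\left(q,-6 \right)} T + H = \left(2 + \frac{i \sqrt{11}}{2} + \frac{1}{2} \left(-6\right)\right) 56 + 45 = \left(2 + \frac{i \sqrt{11}}{2} - 3\right) 56 + 45 = \left(-1 + \frac{i \sqrt{11}}{2}\right) 56 + 45 = \left(-56 + 28 i \sqrt{11}\right) + 45 = -11 + 28 i \sqrt{11}$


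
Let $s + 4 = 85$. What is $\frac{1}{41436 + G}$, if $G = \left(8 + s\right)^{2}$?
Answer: $\frac{1}{49357} \approx 2.0261 \cdot 10^{-5}$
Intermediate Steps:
$s = 81$ ($s = -4 + 85 = 81$)
$G = 7921$ ($G = \left(8 + 81\right)^{2} = 89^{2} = 7921$)
$\frac{1}{41436 + G} = \frac{1}{41436 + 7921} = \frac{1}{49357}$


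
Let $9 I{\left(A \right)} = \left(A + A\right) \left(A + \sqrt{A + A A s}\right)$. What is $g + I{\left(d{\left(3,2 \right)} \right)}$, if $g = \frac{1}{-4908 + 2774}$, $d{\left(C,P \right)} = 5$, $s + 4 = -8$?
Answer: $\frac{106691}{19206} + \frac{10 i \sqrt{295}}{9} \approx 5.5551 + 19.084 i$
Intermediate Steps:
$s = -12$ ($s = -4 - 8 = -12$)
$g = - \frac{1}{2134}$ ($g = \frac{1}{-2134} = - \frac{1}{2134} \approx -0.0004686$)
$I{\left(A \right)} = \frac{2 A \left(A + \sqrt{A - 12 A^{2}}\right)}{9}$ ($I{\left(A \right)} = \frac{\left(A + A\right) \left(A + \sqrt{A + A A \left(-12\right)}\right)}{9} = \frac{2 A \left(A + \sqrt{A + A^{2} \left(-12\right)}\right)}{9} = \frac{2 A \left(A + \sqrt{A - 12 A^{2}}\right)}{9}$)
$g + I{\left(d{\left(3,2 \right)} \right)} = - \frac{1}{2134} + \frac{2}{9} \cdot 5 \left(5 + \sqrt{5 \left(1 - 60\right)}\right) = - \frac{1}{2134} + \frac{2}{9} \cdot 5 \left(5 + \sqrt{5 \left(-59\right)}\right) = - \frac{1}{2134} + \frac{2}{9} \cdot 5 \left(5 + \sqrt{-295}\right) = - \frac{1}{2134} + \frac{2}{9} \cdot 5 \left(5 + i \sqrt{295}\right) = - \frac{1}{2134} + \left(\frac{50}{9} + \frac{10 i \sqrt{295}}{9}\right) = \frac{106691}{19206} + \frac{10 i \sqrt{295}}{9}$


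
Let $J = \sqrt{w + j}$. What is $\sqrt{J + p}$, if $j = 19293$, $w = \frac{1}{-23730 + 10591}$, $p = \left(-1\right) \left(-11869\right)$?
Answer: $\frac{\sqrt{2048984886949 + 13139 \sqrt{3330614648914}}}{13139} \approx 109.58$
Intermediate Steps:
$p = 11869$
$w = - \frac{1}{13139}$ ($w = \frac{1}{-13139} = - \frac{1}{13139} \approx -7.6109 \cdot 10^{-5}$)
$J = \frac{\sqrt{3330614648914}}{13139}$ ($J = \sqrt{- \frac{1}{13139} + 19293} = \sqrt{\frac{253490726}{13139}} = \frac{\sqrt{3330614648914}}{13139} \approx 138.9$)
$\sqrt{J + p} = \sqrt{\frac{\sqrt{3330614648914}}{13139} + 11869} = \sqrt{11869 + \frac{\sqrt{3330614648914}}{13139}}$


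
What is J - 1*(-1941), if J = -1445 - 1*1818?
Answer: -1322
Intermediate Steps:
J = -3263 (J = -1445 - 1818 = -3263)
J - 1*(-1941) = -3263 - 1*(-1941) = -3263 + 1941 = -1322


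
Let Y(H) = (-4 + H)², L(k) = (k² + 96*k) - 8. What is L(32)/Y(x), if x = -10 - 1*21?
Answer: 584/175 ≈ 3.3371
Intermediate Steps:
L(k) = -8 + k² + 96*k
x = -31 (x = -10 - 21 = -31)
L(32)/Y(x) = (-8 + 32² + 96*32)/((-4 - 31)²) = (-8 + 1024 + 3072)/((-35)²) = 4088/1225 = 4088*(1/1225) = 584/175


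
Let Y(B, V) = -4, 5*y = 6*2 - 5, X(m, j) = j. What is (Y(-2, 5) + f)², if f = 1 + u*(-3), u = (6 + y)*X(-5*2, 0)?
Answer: 9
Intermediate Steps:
y = 7/5 (y = (6*2 - 5)/5 = (12 - 5)/5 = (⅕)*7 = 7/5 ≈ 1.4000)
u = 0 (u = (6 + 7/5)*0 = (37/5)*0 = 0)
f = 1 (f = 1 + 0*(-3) = 1 + 0 = 1)
(Y(-2, 5) + f)² = (-4 + 1)² = (-3)² = 9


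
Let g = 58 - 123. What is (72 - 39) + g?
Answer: -32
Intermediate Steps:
g = -65
(72 - 39) + g = (72 - 39) - 65 = 33 - 65 = -32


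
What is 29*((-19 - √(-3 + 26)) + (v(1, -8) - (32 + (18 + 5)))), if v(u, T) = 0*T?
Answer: -2146 - 29*√23 ≈ -2285.1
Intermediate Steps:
v(u, T) = 0
29*((-19 - √(-3 + 26)) + (v(1, -8) - (32 + (18 + 5)))) = 29*((-19 - √(-3 + 26)) + (0 - (32 + (18 + 5)))) = 29*((-19 - √23) + (0 - (32 + 23))) = 29*((-19 - √23) + (0 - 1*55)) = 29*((-19 - √23) + (0 - 55)) = 29*((-19 - √23) - 55) = 29*(-74 - √23) = -2146 - 29*√23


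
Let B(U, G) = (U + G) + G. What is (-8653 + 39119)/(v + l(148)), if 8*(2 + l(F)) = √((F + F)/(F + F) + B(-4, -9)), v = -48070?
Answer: -31243979776/49299566599 - 243728*I*√21/147898699797 ≈ -0.63376 - 7.5518e-6*I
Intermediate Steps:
B(U, G) = U + 2*G (B(U, G) = (G + U) + G = U + 2*G)
l(F) = -2 + I*√21/8 (l(F) = -2 + √((F + F)/(F + F) + (-4 + 2*(-9)))/8 = -2 + √((2*F)/((2*F)) + (-4 - 18))/8 = -2 + √((2*F)*(1/(2*F)) - 22)/8 = -2 + √(1 - 22)/8 = -2 + √(-21)/8 = -2 + (I*√21)/8 = -2 + I*√21/8)
(-8653 + 39119)/(v + l(148)) = (-8653 + 39119)/(-48070 + (-2 + I*√21/8)) = 30466/(-48072 + I*√21/8)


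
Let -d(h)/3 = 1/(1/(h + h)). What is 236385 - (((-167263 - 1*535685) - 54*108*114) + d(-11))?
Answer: 1604115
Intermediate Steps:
d(h) = -6*h
236385 - (((-167263 - 1*535685) - 54*108*114) + d(-11)) = 236385 - (((-167263 - 1*535685) - 54*108*114) - 6*(-11)) = 236385 - (((-167263 - 535685) - 5832*114) + 66) = 236385 - ((-702948 - 664848) + 66) = 236385 - (-1367796 + 66) = 236385 - 1*(-1367730) = 236385 + 1367730 = 1604115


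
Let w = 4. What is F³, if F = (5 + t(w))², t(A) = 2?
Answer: 117649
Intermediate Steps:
F = 49 (F = (5 + 2)² = 7² = 49)
F³ = 49³ = 117649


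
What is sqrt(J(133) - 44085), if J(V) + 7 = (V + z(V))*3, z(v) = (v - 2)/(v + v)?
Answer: I*sqrt(3091437370)/266 ≈ 209.03*I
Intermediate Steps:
z(v) = (-2 + v)/(2*v) (z(v) = (-2 + v)/((2*v)) = (-2 + v)*(1/(2*v)) = (-2 + v)/(2*v))
J(V) = -7 + 3*V + 3*(-2 + V)/(2*V) (J(V) = -7 + (V + (-2 + V)/(2*V))*3 = -7 + (3*V + 3*(-2 + V)/(2*V)) = -7 + 3*V + 3*(-2 + V)/(2*V))
sqrt(J(133) - 44085) = sqrt((-11/2 - 3/133 + 3*133) - 44085) = sqrt((-11/2 - 3*1/133 + 399) - 44085) = sqrt((-11/2 - 3/133 + 399) - 44085) = sqrt(104665/266 - 44085) = sqrt(-11621945/266) = I*sqrt(3091437370)/266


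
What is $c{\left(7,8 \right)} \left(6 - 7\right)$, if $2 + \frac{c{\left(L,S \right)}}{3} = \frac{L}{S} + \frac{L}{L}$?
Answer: $\frac{3}{8} \approx 0.375$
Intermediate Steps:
$c{\left(L,S \right)} = -3 + \frac{3 L}{S}$ ($c{\left(L,S \right)} = -6 + 3 \left(\frac{L}{S} + \frac{L}{L}\right) = -6 + 3 \left(\frac{L}{S} + 1\right) = -6 + 3 \left(1 + \frac{L}{S}\right) = -6 + \left(3 + \frac{3 L}{S}\right) = -3 + \frac{3 L}{S}$)
$c{\left(7,8 \right)} \left(6 - 7\right) = \left(-3 + 3 \cdot 7 \cdot \frac{1}{8}\right) \left(6 - 7\right) = \left(-3 + 3 \cdot 7 \cdot \frac{1}{8}\right) \left(-1\right) = \left(-3 + \frac{21}{8}\right) \left(-1\right) = \left(- \frac{3}{8}\right) \left(-1\right) = \frac{3}{8}$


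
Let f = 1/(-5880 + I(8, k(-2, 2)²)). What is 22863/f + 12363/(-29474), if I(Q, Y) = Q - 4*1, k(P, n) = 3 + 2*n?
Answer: -3959625240675/29474 ≈ -1.3434e+8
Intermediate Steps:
I(Q, Y) = -4 + Q (I(Q, Y) = Q - 4 = -4 + Q)
f = -1/5876 (f = 1/(-5880 + (-4 + 8)) = 1/(-5880 + 4) = 1/(-5876) = -1/5876 ≈ -0.00017018)
22863/f + 12363/(-29474) = 22863/(-1/5876) + 12363/(-29474) = 22863*(-5876) + 12363*(-1/29474) = -134342988 - 12363/29474 = -3959625240675/29474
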